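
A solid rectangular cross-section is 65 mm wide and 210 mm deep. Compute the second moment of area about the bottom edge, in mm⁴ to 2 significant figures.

I_base ≈ 2.0 × 10⁸ mm⁴

The section: 65 × 210, A = 13 650 mm², y = 105 mm, Ī = 50 163 750 mm⁴.
Transfer it to the bottom edge using Ī + A·d² with d = y − 0:
  the section: d = 105 mm → contributes +200 655 000 mm⁴
Total I = 200 655 000 mm⁴.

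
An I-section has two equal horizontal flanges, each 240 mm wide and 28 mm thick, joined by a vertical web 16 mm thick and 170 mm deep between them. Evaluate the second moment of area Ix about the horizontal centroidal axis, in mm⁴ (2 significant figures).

Split into non-overlapping primitives; take the origin at the lower-left of the bounding box.
Bottom flange: 240 × 28, A = 6 720 mm², y = 14 mm, Ī = 439 040 mm⁴.
Web: 16 × 170, A = 2 720 mm², y = 113 mm, Ī = 6 550 667 mm⁴.
Top flange: 240 × 28, A = 6 720 mm², y = 212 mm, Ī = 439 040 mm⁴.
By symmetry the centroid is at mid-height, ȳ = 113 mm.
Transfer each piece to the horizontal centroidal axis using Ī + A·d² with d = y − 113:
  bottom flange: d = -99 mm → contributes +66 301 760 mm⁴
  web: d = 0 mm → contributes +6 550 667 mm⁴
  top flange: d = 99 mm → contributes +66 301 760 mm⁴
Total I = 139 154 187 mm⁴.

Ix ≈ 1.4 × 10⁸ mm⁴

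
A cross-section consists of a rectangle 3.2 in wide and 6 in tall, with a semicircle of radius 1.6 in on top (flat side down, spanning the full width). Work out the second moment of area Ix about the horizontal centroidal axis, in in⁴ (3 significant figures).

Ix ≈ 103 in⁴

Break the section into simple shapes (no overlaps), measuring from the bottom-left corner of the bounding box.
Rectangular body: 3.2 × 6, A = 19.2 in², y = 3 in, Ī = 57.6 in⁴.
Semicircular cap: semicircle r = 1.6, A = 4.0212 in², y = 6.6791 in, Ī = 0.7193 in⁴.
Centroid: ȳ = ΣA·y / ΣA = 3.6371 in.
Transfer each piece to the horizontal centroidal axis using Ī + A·d² with d = y − 3.6371:
  rectangular body: d = -0.63711 in → contributes +65.393 in⁴
  semicircular cap: d = 3.042 in → contributes +37.93 in⁴
Total I = 103.32 in⁴.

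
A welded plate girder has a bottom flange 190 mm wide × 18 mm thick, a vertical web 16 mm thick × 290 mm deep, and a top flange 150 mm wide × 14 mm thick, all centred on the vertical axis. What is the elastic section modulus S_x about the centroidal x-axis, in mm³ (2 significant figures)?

Break the section into simple shapes (no overlaps), measuring from the bottom-left corner of the bounding box.
Bottom plate: 190 × 18, A = 3 420 mm², y = 9 mm, Ī = 92 340 mm⁴.
Web plate: 16 × 290, A = 4 640 mm², y = 163 mm, Ī = 32 518 667 mm⁴.
Top plate: 150 × 14, A = 2 100 mm², y = 315 mm, Ī = 34 300 mm⁴.
Centroid: ȳ = ΣA·y / ΣA = 142.6 mm.
Transfer each piece to the centroidal x-axis using Ī + A·d² with d = y − 142.6:
  bottom plate: d = -133.6 mm → contributes +61 116 357 mm⁴
  web plate: d = 20.42 mm → contributes +34 453 676 mm⁴
  top plate: d = 172.4 mm → contributes +62 465 391 mm⁴
Total I = 158 035 424 mm⁴.
Extreme fibre distance c = 179.4 mm; S = I/c = 880 807 mm³.

S_x ≈ 8.8 × 10⁵ mm³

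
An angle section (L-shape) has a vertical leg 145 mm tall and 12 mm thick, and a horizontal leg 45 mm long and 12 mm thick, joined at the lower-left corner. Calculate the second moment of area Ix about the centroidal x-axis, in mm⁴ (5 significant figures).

Decompose the section into non-overlapping parts with the origin at the bottom-left of its bounding rectangle.
Vertical leg: 12 × 145, A = 1 740 mm², y = 72.5 mm, Ī = 3 048 625 mm⁴.
Horizontal leg (remainder): 33 × 12, A = 396 mm², y = 6 mm, Ī = 4 752 mm⁴.
Centroid: ȳ = ΣA·y / ΣA = 60.17135 mm.
Transfer each piece to the centroidal x-axis using Ī + A·d² with d = y − 60.17135:
  vertical leg: d = 12.32865 mm → contributes +3 313 097 mm⁴
  horizontal leg (remainder): d = -54.17135 mm → contributes +1 166 828 mm⁴
Total I = 4 479 925 mm⁴.

Ix ≈ 4.4799 × 10⁶ mm⁴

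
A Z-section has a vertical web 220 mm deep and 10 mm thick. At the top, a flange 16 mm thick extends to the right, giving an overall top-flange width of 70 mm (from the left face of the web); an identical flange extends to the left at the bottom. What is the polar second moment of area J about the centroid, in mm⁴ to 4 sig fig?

Decompose the section into non-overlapping parts with the origin at the bottom-left of its bounding rectangle.
Web: 10 × 220, A = 2 200 mm², y = 110 mm, Ī = 8 873 333 mm⁴.
Top flange (beyond web): 60 × 16, A = 960 mm², y = 212 mm, Ī = 20 480 mm⁴.
Bottom flange (beyond web): 60 × 16, A = 960 mm², y = 8 mm, Ī = 20 480 mm⁴.
Centroid: ȳ = ΣA·y / ΣA = 110 mm.
Transfer each piece to the centroidal x-axis using Ī + A·d² with d = y − 110:
  web: d = 0 mm → contributes +8 873 333 mm⁴
  top flange (beyond web): d = 102 mm → contributes +10 008 320 mm⁴
  bottom flange (beyond web): d = -102 mm → contributes +10 008 320 mm⁴
Total I = 28 889 973 mm⁴.
For the y-axis: x̄ = 65 mm.
Repeating about the centroidal y-axis gives I_y = 2 946 333 mm⁴.
Polar second moment: J = I_x + I_y = 31 836 307 mm⁴.

J ≈ 3.184 × 10⁷ mm⁴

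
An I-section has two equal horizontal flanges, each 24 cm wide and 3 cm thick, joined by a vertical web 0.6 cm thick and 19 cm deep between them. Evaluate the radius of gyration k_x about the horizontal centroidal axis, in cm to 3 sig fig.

k_x ≈ 10.7 cm

Split into non-overlapping primitives; take the origin at the lower-left of the bounding box.
Bottom flange: 24 × 3, A = 72 cm², y = 1.5 cm, Ī = 54 cm⁴.
Web: 0.6 × 19, A = 11.4 cm², y = 12.5 cm, Ī = 342.95 cm⁴.
Top flange: 24 × 3, A = 72 cm², y = 23.5 cm, Ī = 54 cm⁴.
By symmetry the centroid is at mid-height, ȳ = 12.5 cm.
Transfer each piece to the horizontal centroidal axis using Ī + A·d² with d = y − 12.5:
  bottom flange: d = -11 cm → contributes +8 766 cm⁴
  web: d = 0 cm → contributes +342.95 cm⁴
  top flange: d = 11 cm → contributes +8 766 cm⁴
Total I = 17 875 cm⁴.
Radius of gyration: k = √(I/A) = √(17 875 / 155.4) = 10.725 cm.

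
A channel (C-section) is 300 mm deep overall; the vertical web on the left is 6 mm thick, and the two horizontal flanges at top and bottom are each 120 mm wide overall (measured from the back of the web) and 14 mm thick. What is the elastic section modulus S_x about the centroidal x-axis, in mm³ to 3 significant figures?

Break the section into simple shapes (no overlaps), measuring from the bottom-left corner of the bounding box.
Web: 6 × 300, A = 1 800 mm², y = 150 mm, Ī = 13 500 000 mm⁴.
Top flange (beyond web): 114 × 14, A = 1 596 mm², y = 293 mm, Ī = 26 068 mm⁴.
Bottom flange (beyond web): 114 × 14, A = 1 596 mm², y = 7 mm, Ī = 26 068 mm⁴.
By symmetry the centroid is at mid-height, ȳ = 150 mm.
Transfer each piece to the centroidal x-axis using Ī + A·d² with d = y − 150:
  web: d = 0 mm → contributes +13 500 000 mm⁴
  top flange (beyond web): d = 143 mm → contributes +32 662 672 mm⁴
  bottom flange (beyond web): d = -143 mm → contributes +32 662 672 mm⁴
Total I = 78 825 344 mm⁴.
Extreme fibre distance c = 150 mm; S = I/c = 525 502 mm³.

S_x ≈ 5.26 × 10⁵ mm³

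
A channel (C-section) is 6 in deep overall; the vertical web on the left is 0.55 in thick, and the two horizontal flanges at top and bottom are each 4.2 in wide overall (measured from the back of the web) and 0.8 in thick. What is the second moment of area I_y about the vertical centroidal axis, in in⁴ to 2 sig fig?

Treat the section as a set of non-overlapping primitives; coordinates are from the bounding-box lower-left.
Web: 0.55 × 6, A = 3.3 in², x = 0.275 in, Ī = 0.08319 in⁴.
Top flange (beyond web): 3.65 × 0.8, A = 2.92 in², x = 2.375 in, Ī = 3.242 in⁴.
Bottom flange (beyond web): 3.65 × 0.8, A = 2.92 in², x = 2.375 in, Ī = 3.242 in⁴.
Centroid: x̄ = ΣA·x / ΣA = 1.617 in.
Transfer each piece to the vertical centroidal axis using Ī + A·d² with d = x − 1.617:
  web: d = -1.342 in → contributes +6.025 in⁴
  top flange (beyond web): d = 0.7582 in → contributes +4.92 in⁴
  bottom flange (beyond web): d = 0.7582 in → contributes +4.92 in⁴
Total I = 15.87 in⁴.

I_y ≈ 16 in⁴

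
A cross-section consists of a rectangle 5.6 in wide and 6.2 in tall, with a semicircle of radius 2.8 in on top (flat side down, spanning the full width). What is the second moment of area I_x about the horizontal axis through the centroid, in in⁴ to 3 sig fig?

Split into non-overlapping primitives; take the origin at the lower-left of the bounding box.
Rectangular body: 5.6 × 6.2, A = 34.72 in², y = 3.1 in, Ī = 111.22 in⁴.
Semicircular cap: semicircle r = 2.8, A = 12.315 in², y = 7.3884 in, Ī = 6.7463 in⁴.
Centroid: ȳ = ΣA·y / ΣA = 4.2228 in.
Transfer each piece to the horizontal axis through the centroid using Ī + A·d² with d = y − 4.2228:
  rectangular body: d = -1.1228 in → contributes +154.99 in⁴
  semicircular cap: d = 3.1655 in → contributes +130.15 in⁴
Total I = 285.14 in⁴.

I_x ≈ 285 in⁴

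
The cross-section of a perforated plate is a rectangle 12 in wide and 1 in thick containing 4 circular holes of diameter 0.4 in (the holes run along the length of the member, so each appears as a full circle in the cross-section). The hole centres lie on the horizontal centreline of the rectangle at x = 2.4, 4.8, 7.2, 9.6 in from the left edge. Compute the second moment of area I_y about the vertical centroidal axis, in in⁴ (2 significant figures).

Split into non-overlapping primitives; take the origin at the lower-left of the bounding box.
Plate: 12 × 1, A = 12 in², x = 6 in, Ī = 144 in⁴.
Hole 1 (subtracted): ⌀0.4, A = 0.1257 in², x = 2.4 in, Ī = 0.001257 in⁴.
Hole 2 (subtracted): ⌀0.4, A = 0.1257 in², x = 4.8 in, Ī = 0.001257 in⁴.
Hole 3 (subtracted): ⌀0.4, A = 0.1257 in², x = 7.2 in, Ī = 0.001257 in⁴.
Hole 4 (subtracted): ⌀0.4, A = 0.1257 in², x = 9.6 in, Ī = 0.001257 in⁴.
By symmetry the centroid is at mid-width, x̄ = 6 in.
Transfer each piece to the vertical centroidal axis using Ī + A·d² with d = x − 6:
  plate: d = 0 in → contributes +144 in⁴
  hole 1: d = -3.6 in → contributes −1.63 in⁴
  hole 2: d = -1.2 in → contributes −0.1822 in⁴
  hole 3: d = 1.2 in → contributes −0.1822 in⁴
  hole 4: d = 3.6 in → contributes −1.63 in⁴
Total I = 140.4 in⁴.

I_y ≈ 140 in⁴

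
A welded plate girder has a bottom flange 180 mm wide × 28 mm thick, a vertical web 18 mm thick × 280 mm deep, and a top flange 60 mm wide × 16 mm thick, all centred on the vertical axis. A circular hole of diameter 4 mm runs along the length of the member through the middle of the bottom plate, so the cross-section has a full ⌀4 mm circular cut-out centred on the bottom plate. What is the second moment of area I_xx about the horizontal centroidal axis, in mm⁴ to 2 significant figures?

Break the section into simple shapes (no overlaps), measuring from the bottom-left corner of the bounding box.
Bottom plate: 180 × 28, A = 5 040 mm², y = 14 mm, Ī = 329 280 mm⁴.
Web plate: 18 × 280, A = 5 040 mm², y = 168 mm, Ī = 32 928 000 mm⁴.
Top plate: 60 × 16, A = 960 mm², y = 316 mm, Ī = 20 480 mm⁴.
Hole (subtracted): ⌀4, A = 12.57 mm², y = 14 mm, Ī = 12.57 mm⁴.
Centroid: ȳ = ΣA·y / ΣA = 110.7 mm.
Transfer each piece to the horizontal centroidal axis using Ī + A·d² with d = y − 110.7:
  bottom plate: d = -96.68 mm → contributes +47 433 653 mm⁴
  web plate: d = 57.32 mm → contributes +49 490 075 mm⁴
  top plate: d = 205.3 mm → contributes +40 492 399 mm⁴
  hole: d = -96.68 mm → contributes −117 459 mm⁴
Total I = 137 298 668 mm⁴.

I_xx ≈ 1.4 × 10⁸ mm⁴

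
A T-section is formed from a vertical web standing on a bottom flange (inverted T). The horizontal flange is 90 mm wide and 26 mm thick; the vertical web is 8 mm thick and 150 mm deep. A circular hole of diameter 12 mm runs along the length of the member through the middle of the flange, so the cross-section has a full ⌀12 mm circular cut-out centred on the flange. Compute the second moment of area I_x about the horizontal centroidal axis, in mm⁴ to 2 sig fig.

I_x ≈ 8.4 × 10⁶ mm⁴

Split into non-overlapping primitives; take the origin at the lower-left of the bounding box.
Flange: 90 × 26, A = 2 340 mm², y = 13 mm, Ī = 131 820 mm⁴.
Web: 8 × 150, A = 1 200 mm², y = 101 mm, Ī = 2 250 000 mm⁴.
Hole (subtracted): ⌀12, A = 113.1 mm², y = 13 mm, Ī = 1 018 mm⁴.
Centroid: ȳ = ΣA·y / ΣA = 43.81 mm.
Transfer each piece to the horizontal centroidal axis using Ī + A·d² with d = y − 43.81:
  flange: d = -30.81 mm → contributes +2 353 800 mm⁴
  web: d = 57.19 mm → contributes +6 174 149 mm⁴
  hole: d = -30.81 mm → contributes −108 411 mm⁴
Total I = 8 419 538 mm⁴.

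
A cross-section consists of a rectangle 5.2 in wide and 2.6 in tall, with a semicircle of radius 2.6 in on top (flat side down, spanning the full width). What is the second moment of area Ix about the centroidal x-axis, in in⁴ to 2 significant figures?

Ix ≈ 47 in⁴

Treat the section as a set of non-overlapping primitives; coordinates are from the bounding-box lower-left.
Rectangular body: 5.2 × 2.6, A = 13.52 in², y = 1.3 in, Ī = 7.616 in⁴.
Semicircular cap: semicircle r = 2.6, A = 10.62 in², y = 3.703 in, Ī = 5.016 in⁴.
Centroid: ȳ = ΣA·y / ΣA = 2.357 in.
Transfer each piece to the centroidal x-axis using Ī + A·d² with d = y − 2.357:
  rectangular body: d = -1.057 in → contributes +22.73 in⁴
  semicircular cap: d = 1.346 in → contributes +24.26 in⁴
Total I = 46.99 in⁴.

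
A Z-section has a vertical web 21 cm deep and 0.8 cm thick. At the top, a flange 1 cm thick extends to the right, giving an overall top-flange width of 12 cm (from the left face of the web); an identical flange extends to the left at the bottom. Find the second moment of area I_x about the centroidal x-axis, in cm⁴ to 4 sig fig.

I_x ≈ 2859 cm⁴

Break the section into simple shapes (no overlaps), measuring from the bottom-left corner of the bounding box.
Web: 0.8 × 21, A = 16.8 cm², y = 10.5 cm, Ī = 617.4 cm⁴.
Top flange (beyond web): 11.2 × 1, A = 11.2 cm², y = 20.5 cm, Ī = 0.933333 cm⁴.
Bottom flange (beyond web): 11.2 × 1, A = 11.2 cm², y = 0.5 cm, Ī = 0.933333 cm⁴.
Centroid: ȳ = ΣA·y / ΣA = 10.5 cm.
Transfer each piece to the centroidal x-axis using Ī + A·d² with d = y − 10.5:
  web: d = 0 cm → contributes +617.4 cm⁴
  top flange (beyond web): d = 10 cm → contributes +1120.93 cm⁴
  bottom flange (beyond web): d = -10 cm → contributes +1120.93 cm⁴
Total I = 2859.27 cm⁴.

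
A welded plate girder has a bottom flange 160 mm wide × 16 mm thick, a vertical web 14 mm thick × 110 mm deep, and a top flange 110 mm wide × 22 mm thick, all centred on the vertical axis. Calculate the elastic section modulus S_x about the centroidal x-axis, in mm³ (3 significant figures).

S_x ≈ 2.90 × 10⁵ mm³

Split into non-overlapping primitives; take the origin at the lower-left of the bounding box.
Bottom plate: 160 × 16, A = 2 560 mm², y = 8 mm, Ī = 54 613 mm⁴.
Web plate: 14 × 110, A = 1 540 mm², y = 71 mm, Ī = 1 552 833 mm⁴.
Top plate: 110 × 22, A = 2 420 mm², y = 137 mm, Ī = 97 607 mm⁴.
Centroid: ȳ = ΣA·y / ΣA = 70.761 mm.
Transfer each piece to the centroidal x-axis using Ī + A·d² with d = y − 70.761:
  bottom plate: d = -62.761 mm → contributes +10 138 223 mm⁴
  web plate: d = 0.23926 mm → contributes +1 552 921 mm⁴
  top plate: d = 66.239 mm → contributes +10 715 696 mm⁴
Total I = 22 406 840 mm⁴.
Extreme fibre distance c = 77.239 mm; S = I/c = 290 096 mm³.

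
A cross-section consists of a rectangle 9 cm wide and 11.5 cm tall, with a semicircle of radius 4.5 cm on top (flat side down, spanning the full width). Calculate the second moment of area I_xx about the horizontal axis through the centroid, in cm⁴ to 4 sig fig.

Break the section into simple shapes (no overlaps), measuring from the bottom-left corner of the bounding box.
Rectangular body: 9 × 11.5, A = 103.5 cm², y = 5.75 cm, Ī = 1140.66 cm⁴.
Semicircular cap: semicircle r = 4.5, A = 31.8086 cm², y = 13.4099 cm, Ī = 45.0072 cm⁴.
Centroid: ȳ = ΣA·y / ΣA = 7.5507 cm.
Transfer each piece to the horizontal axis through the centroid using Ī + A·d² with d = y − 7.5507:
  rectangular body: d = -1.8007 cm → contributes +1476.26 cm⁴
  semicircular cap: d = 5.85916 cm → contributes +1136.99 cm⁴
Total I = 2613.25 cm⁴.

I_xx ≈ 2613 cm⁴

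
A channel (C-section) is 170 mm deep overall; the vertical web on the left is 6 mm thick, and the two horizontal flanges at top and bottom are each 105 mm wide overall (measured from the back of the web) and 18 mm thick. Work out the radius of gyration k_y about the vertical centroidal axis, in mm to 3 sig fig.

k_y ≈ 33.4 mm

Split into non-overlapping primitives; take the origin at the lower-left of the bounding box.
Web: 6 × 170, A = 1 020 mm², x = 3 mm, Ī = 3 060 mm⁴.
Top flange (beyond web): 99 × 18, A = 1 782 mm², x = 55.5 mm, Ī = 1 455 449 mm⁴.
Bottom flange (beyond web): 99 × 18, A = 1 782 mm², x = 55.5 mm, Ī = 1 455 449 mm⁴.
Centroid: x̄ = ΣA·x / ΣA = 43.818 mm.
Transfer each piece to the vertical centroidal axis using Ī + A·d² with d = x − 43.818:
  web: d = -40.818 mm → contributes +1 702 497 mm⁴
  top flange (beyond web): d = 11.682 mm → contributes +1 698 634 mm⁴
  bottom flange (beyond web): d = 11.682 mm → contributes +1 698 634 mm⁴
Total I = 5 099 764 mm⁴.
Radius of gyration: k = √(I/A) = √(5 099 764 / 4 584) = 33.354 mm.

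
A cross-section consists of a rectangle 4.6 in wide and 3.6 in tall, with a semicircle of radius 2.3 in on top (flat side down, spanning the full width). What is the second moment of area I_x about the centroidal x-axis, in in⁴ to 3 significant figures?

I_x ≈ 63.6 in⁴

Break the section into simple shapes (no overlaps), measuring from the bottom-left corner of the bounding box.
Rectangular body: 4.6 × 3.6, A = 16.56 in², y = 1.8 in, Ī = 17.885 in⁴.
Semicircular cap: semicircle r = 2.3, A = 8.3095 in², y = 4.5762 in, Ī = 3.0714 in⁴.
Centroid: ȳ = ΣA·y / ΣA = 2.7276 in.
Transfer each piece to the centroidal x-axis using Ī + A·d² with d = y − 2.7276:
  rectangular body: d = -0.92758 in → contributes +32.133 in⁴
  semicircular cap: d = 1.8486 in → contributes +31.467 in⁴
Total I = 63.6 in⁴.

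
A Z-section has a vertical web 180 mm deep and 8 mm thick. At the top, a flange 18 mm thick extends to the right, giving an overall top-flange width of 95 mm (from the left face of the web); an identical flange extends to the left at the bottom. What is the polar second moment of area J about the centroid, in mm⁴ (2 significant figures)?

J ≈ 3.4 × 10⁷ mm⁴

Decompose the section into non-overlapping parts with the origin at the bottom-left of its bounding rectangle.
Web: 8 × 180, A = 1 440 mm², y = 90 mm, Ī = 3 888 000 mm⁴.
Top flange (beyond web): 87 × 18, A = 1 566 mm², y = 171 mm, Ī = 42 282 mm⁴.
Bottom flange (beyond web): 87 × 18, A = 1 566 mm², y = 9 mm, Ī = 42 282 mm⁴.
Centroid: ȳ = ΣA·y / ΣA = 90 mm.
Transfer each piece to the centroidal x-axis using Ī + A·d² with d = y − 90:
  web: d = 0 mm → contributes +3 888 000 mm⁴
  top flange (beyond web): d = 81 mm → contributes +10 316 808 mm⁴
  bottom flange (beyond web): d = -81 mm → contributes +10 316 808 mm⁴
Total I = 24 521 616 mm⁴.
For the y-axis: x̄ = 91 mm.
Repeating about the centroidal y-axis gives I_y = 9 049 764 mm⁴.
Polar second moment: J = I_x + I_y = 33 571 380 mm⁴.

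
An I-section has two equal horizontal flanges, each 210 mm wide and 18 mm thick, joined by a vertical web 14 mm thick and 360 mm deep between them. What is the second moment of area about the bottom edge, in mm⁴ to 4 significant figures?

Break the section into simple shapes (no overlaps), measuring from the bottom-left corner of the bounding box.
Bottom flange: 210 × 18, A = 3 780 mm², y = 9 mm, Ī = 102 060 mm⁴.
Web: 14 × 360, A = 5 040 mm², y = 198 mm, Ī = 54 432 000 mm⁴.
Top flange: 210 × 18, A = 3 780 mm², y = 387 mm, Ī = 102 060 mm⁴.
Transfer each piece to a horizontal axis along the bottom face using Ī + A·d² with d = y − 0:
  bottom flange: d = 9 mm → contributes +408 240 mm⁴
  web: d = 198 mm → contributes +252 020 160 mm⁴
  top flange: d = 387 mm → contributes +566 228 880 mm⁴
Total I = 818 657 280 mm⁴.

I_base ≈ 8.187 × 10⁸ mm⁴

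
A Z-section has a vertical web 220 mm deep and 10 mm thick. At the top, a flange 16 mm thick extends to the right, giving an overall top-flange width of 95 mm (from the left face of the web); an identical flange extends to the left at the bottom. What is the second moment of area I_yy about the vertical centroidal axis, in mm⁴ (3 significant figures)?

I_yy ≈ 7.79 × 10⁶ mm⁴

Decompose the section into non-overlapping parts with the origin at the bottom-left of its bounding rectangle.
Web: 10 × 220, A = 2 200 mm², x = 90 mm, Ī = 18 333 mm⁴.
Top flange (beyond web): 85 × 16, A = 1 360 mm², x = 137.5 mm, Ī = 818 833 mm⁴.
Bottom flange (beyond web): 85 × 16, A = 1 360 mm², x = 42.5 mm, Ī = 818 833 mm⁴.
Centroid: x̄ = ΣA·x / ΣA = 90 mm.
Transfer each piece to the vertical centroidal axis using Ī + A·d² with d = x − 90:
  web: d = 0 mm → contributes +18 333 mm⁴
  top flange (beyond web): d = 47.5 mm → contributes +3 887 333 mm⁴
  bottom flange (beyond web): d = -47.5 mm → contributes +3 887 333 mm⁴
Total I = 7 793 000 mm⁴.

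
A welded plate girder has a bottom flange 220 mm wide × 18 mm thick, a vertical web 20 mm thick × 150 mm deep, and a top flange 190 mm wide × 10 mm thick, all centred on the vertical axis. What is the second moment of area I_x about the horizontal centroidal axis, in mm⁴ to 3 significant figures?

Decompose the section into non-overlapping parts with the origin at the bottom-left of its bounding rectangle.
Bottom plate: 220 × 18, A = 3 960 mm², y = 9 mm, Ī = 106 920 mm⁴.
Web plate: 20 × 150, A = 3 000 mm², y = 93 mm, Ī = 5 625 000 mm⁴.
Top plate: 190 × 10, A = 1 900 mm², y = 173 mm, Ī = 15 833 mm⁴.
Centroid: ȳ = ΣA·y / ΣA = 72.612 mm.
Transfer each piece to the horizontal centroidal axis using Ī + A·d² with d = y − 72.612:
  bottom plate: d = -63.612 mm → contributes +16 130 875 mm⁴
  web plate: d = 20.388 mm → contributes +6 872 044 mm⁴
  top plate: d = 100.39 mm → contributes +19 163 659 mm⁴
Total I = 42 166 578 mm⁴.

I_x ≈ 4.22 × 10⁷ mm⁴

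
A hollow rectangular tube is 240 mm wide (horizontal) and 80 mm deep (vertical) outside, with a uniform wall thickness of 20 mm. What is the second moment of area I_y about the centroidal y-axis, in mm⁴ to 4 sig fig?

I_y ≈ 6.549 × 10⁷ mm⁴

Break the section into simple shapes (no overlaps), measuring from the bottom-left corner of the bounding box.
Outer rectangle: 240 × 80, A = 19 200 mm², x = 120 mm, Ī = 92 160 000 mm⁴.
Inner void (subtracted): 200 × 40, A = 8 000 mm², x = 120 mm, Ī = 26 666 667 mm⁴.
By symmetry the centroid is at mid-width, x̄ = 120 mm.
All pieces are centred on the centroidal y-axis, so I = ΣĪ (holes subtracted) = 65 493 333 mm⁴.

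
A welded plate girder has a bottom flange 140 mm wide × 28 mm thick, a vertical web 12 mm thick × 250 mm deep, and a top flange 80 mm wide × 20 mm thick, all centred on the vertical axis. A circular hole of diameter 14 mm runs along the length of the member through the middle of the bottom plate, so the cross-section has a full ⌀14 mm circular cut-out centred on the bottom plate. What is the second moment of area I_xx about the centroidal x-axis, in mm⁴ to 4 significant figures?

Split into non-overlapping primitives; take the origin at the lower-left of the bounding box.
Bottom plate: 140 × 28, A = 3 920 mm², y = 14 mm, Ī = 256 107 mm⁴.
Web plate: 12 × 250, A = 3 000 mm², y = 153 mm, Ī = 15 625 000 mm⁴.
Top plate: 80 × 20, A = 1 600 mm², y = 288 mm, Ī = 53333.3 mm⁴.
Hole (subtracted): ⌀14, A = 153.938 mm², y = 14 mm, Ī = 1885.74 mm⁴.
Centroid: ȳ = ΣA·y / ΣA = 116.246 mm.
Transfer each piece to the centroidal x-axis using Ī + A·d² with d = y − 116.246:
  bottom plate: d = -102.246 mm → contributes +41 237 093 mm⁴
  web plate: d = 36.7536 mm → contributes +19 677 474 mm⁴
  top plate: d = 171.754 mm → contributes +47 252 193 mm⁴
  hole: d = -102.246 mm → contributes −1 611 205 mm⁴
Total I = 106 555 555 mm⁴.

I_xx ≈ 1.066 × 10⁸ mm⁴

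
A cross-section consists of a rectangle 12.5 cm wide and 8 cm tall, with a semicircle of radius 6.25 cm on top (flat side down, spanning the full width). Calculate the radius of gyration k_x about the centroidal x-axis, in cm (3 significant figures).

k_x ≈ 3.84 cm

Treat the section as a set of non-overlapping primitives; coordinates are from the bounding-box lower-left.
Rectangular body: 12.5 × 8, A = 100 cm², y = 4 cm, Ī = 533.33 cm⁴.
Semicircular cap: semicircle r = 6.25, A = 61.359 cm², y = 10.653 cm, Ī = 167.48 cm⁴.
Centroid: ȳ = ΣA·y / ΣA = 6.5297 cm.
Transfer each piece to the centroidal x-axis using Ī + A·d² with d = y − 6.5297:
  rectangular body: d = -2.5297 cm → contributes +1173.3 cm⁴
  semicircular cap: d = 4.1228 cm → contributes +1210.4 cm⁴
Total I = 2383.7 cm⁴.
Radius of gyration: k = √(I/A) = √(2383.7 / 161.36) = 3.8436 cm.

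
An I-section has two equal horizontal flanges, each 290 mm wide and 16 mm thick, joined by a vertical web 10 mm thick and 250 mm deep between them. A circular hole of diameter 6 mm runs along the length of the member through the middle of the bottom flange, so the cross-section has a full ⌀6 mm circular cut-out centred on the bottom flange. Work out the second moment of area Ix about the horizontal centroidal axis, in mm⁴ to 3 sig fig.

Ix ≈ 1.77 × 10⁸ mm⁴

Break the section into simple shapes (no overlaps), measuring from the bottom-left corner of the bounding box.
Bottom flange: 290 × 16, A = 4 640 mm², y = 8 mm, Ī = 98 987 mm⁴.
Web: 10 × 250, A = 2 500 mm², y = 141 mm, Ī = 13 020 833 mm⁴.
Top flange: 290 × 16, A = 4 640 mm², y = 274 mm, Ī = 98 987 mm⁴.
Hole (subtracted): ⌀6, A = 28.274 mm², y = 8 mm, Ī = 63.617 mm⁴.
Centroid: ȳ = ΣA·y / ΣA = 141.32 mm.
Transfer each piece to the horizontal centroidal axis using Ī + A·d² with d = y − 141.32:
  bottom flange: d = -133.32 mm → contributes +82 571 372 mm⁴
  web: d = -0.31999 mm → contributes +13 021 089 mm⁴
  top flange: d = 132.68 mm → contributes +81 781 472 mm⁴
  hole: d = -133.32 mm → contributes −502 618 mm⁴
Total I = 176 871 315 mm⁴.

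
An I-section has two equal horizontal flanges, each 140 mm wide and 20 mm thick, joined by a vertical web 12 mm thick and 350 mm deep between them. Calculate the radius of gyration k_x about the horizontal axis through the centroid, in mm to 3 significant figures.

k_x ≈ 155 mm

Decompose the section into non-overlapping parts with the origin at the bottom-left of its bounding rectangle.
Bottom flange: 140 × 20, A = 2 800 mm², y = 10 mm, Ī = 93 333 mm⁴.
Web: 12 × 350, A = 4 200 mm², y = 195 mm, Ī = 42 875 000 mm⁴.
Top flange: 140 × 20, A = 2 800 mm², y = 380 mm, Ī = 93 333 mm⁴.
By symmetry the centroid is at mid-height, ȳ = 195 mm.
Transfer each piece to the horizontal axis through the centroid using Ī + A·d² with d = y − 195:
  bottom flange: d = -185 mm → contributes +95 923 333 mm⁴
  web: d = 0 mm → contributes +42 875 000 mm⁴
  top flange: d = 185 mm → contributes +95 923 333 mm⁴
Total I = 234 721 667 mm⁴.
Radius of gyration: k = √(I/A) = √(234 721 667 / 9 800) = 154.76 mm.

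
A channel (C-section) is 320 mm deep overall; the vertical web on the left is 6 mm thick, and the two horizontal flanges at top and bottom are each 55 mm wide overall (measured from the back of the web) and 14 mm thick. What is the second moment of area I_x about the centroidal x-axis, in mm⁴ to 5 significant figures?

Decompose the section into non-overlapping parts with the origin at the bottom-left of its bounding rectangle.
Web: 6 × 320, A = 1 920 mm², y = 160 mm, Ī = 16 384 000 mm⁴.
Top flange (beyond web): 49 × 14, A = 686 mm², y = 313 mm, Ī = 11204.67 mm⁴.
Bottom flange (beyond web): 49 × 14, A = 686 mm², y = 7 mm, Ī = 11204.67 mm⁴.
By symmetry the centroid is at mid-height, ȳ = 160 mm.
Transfer each piece to the centroidal x-axis using Ī + A·d² with d = y − 160:
  web: d = 0 mm → contributes +16 384 000 mm⁴
  top flange (beyond web): d = 153 mm → contributes +16 069 779 mm⁴
  bottom flange (beyond web): d = -153 mm → contributes +16 069 779 mm⁴
Total I = 48 523 557 mm⁴.

I_x ≈ 4.8524 × 10⁷ mm⁴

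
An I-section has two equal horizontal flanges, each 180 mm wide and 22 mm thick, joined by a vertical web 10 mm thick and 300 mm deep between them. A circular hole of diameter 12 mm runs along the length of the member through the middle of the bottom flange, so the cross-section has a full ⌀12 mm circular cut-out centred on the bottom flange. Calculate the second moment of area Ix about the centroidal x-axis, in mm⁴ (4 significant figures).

Ix ≈ 2.252 × 10⁸ mm⁴

Treat the section as a set of non-overlapping primitives; coordinates are from the bounding-box lower-left.
Bottom flange: 180 × 22, A = 3 960 mm², y = 11 mm, Ī = 159 720 mm⁴.
Web: 10 × 300, A = 3 000 mm², y = 172 mm, Ī = 22 500 000 mm⁴.
Top flange: 180 × 22, A = 3 960 mm², y = 333 mm, Ī = 159 720 mm⁴.
Hole (subtracted): ⌀12, A = 113.097 mm², y = 11 mm, Ī = 1017.88 mm⁴.
Centroid: ȳ = ΣA·y / ΣA = 173.685 mm.
Transfer each piece to the centroidal x-axis using Ī + A·d² with d = y − 173.685:
  bottom flange: d = -162.685 mm → contributes +104 966 586 mm⁴
  web: d = -1.68491 mm → contributes +22 508 517 mm⁴
  top flange: d = 159.315 mm → contributes +100 669 658 mm⁴
  hole: d = -162.685 mm → contributes −2 994 295 mm⁴
Total I = 225 150 466 mm⁴.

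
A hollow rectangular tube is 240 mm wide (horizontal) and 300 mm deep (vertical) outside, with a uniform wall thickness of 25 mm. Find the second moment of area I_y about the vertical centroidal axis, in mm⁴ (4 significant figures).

I_y ≈ 2.027 × 10⁸ mm⁴

Decompose the section into non-overlapping parts with the origin at the bottom-left of its bounding rectangle.
Outer rectangle: 240 × 300, A = 72 000 mm², x = 120 mm, Ī = 345 600 000 mm⁴.
Inner void (subtracted): 190 × 250, A = 47 500 mm², x = 120 mm, Ī = 142 895 833 mm⁴.
By symmetry the centroid is at mid-width, x̄ = 120 mm.
All pieces are centred on the vertical centroidal axis, so I = ΣĪ (holes subtracted) = 202 704 167 mm⁴.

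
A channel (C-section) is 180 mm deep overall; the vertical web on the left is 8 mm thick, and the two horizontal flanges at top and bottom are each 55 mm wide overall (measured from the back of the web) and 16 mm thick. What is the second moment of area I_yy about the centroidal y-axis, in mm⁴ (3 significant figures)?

I_yy ≈ 8.41 × 10⁵ mm⁴

Break the section into simple shapes (no overlaps), measuring from the bottom-left corner of the bounding box.
Web: 8 × 180, A = 1 440 mm², x = 4 mm, Ī = 7 680 mm⁴.
Top flange (beyond web): 47 × 16, A = 752 mm², x = 31.5 mm, Ī = 138 431 mm⁴.
Bottom flange (beyond web): 47 × 16, A = 752 mm², x = 31.5 mm, Ī = 138 431 mm⁴.
Centroid: x̄ = ΣA·x / ΣA = 18.049 mm.
Transfer each piece to the centroidal y-axis using Ī + A·d² with d = x − 18.049:
  web: d = -14.049 mm → contributes +291 896 mm⁴
  top flange (beyond web): d = 13.451 mm → contributes +274 491 mm⁴
  bottom flange (beyond web): d = 13.451 mm → contributes +274 491 mm⁴
Total I = 840 878 mm⁴.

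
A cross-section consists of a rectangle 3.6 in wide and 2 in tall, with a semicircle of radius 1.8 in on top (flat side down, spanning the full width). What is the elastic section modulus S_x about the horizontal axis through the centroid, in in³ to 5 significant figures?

Break the section into simple shapes (no overlaps), measuring from the bottom-left corner of the bounding box.
Rectangular body: 3.6 × 2, A = 7.2 in², y = 1 in, Ī = 2.4 in⁴.
Semicircular cap: semicircle r = 1.8, A = 5.08938 in², y = 2.763944 in, Ī = 1.152185 in⁴.
Centroid: ȳ = ΣA·y / ΣA = 1.730499 in.
Transfer each piece to the horizontal axis through the centroid using Ī + A·d² with d = y − 1.730499:
  rectangular body: d = -0.730499 in → contributes +6.242127 in⁴
  semicircular cap: d = 1.033445 in → contributes +6.587683 in⁴
Total I = 12.82981 in⁴.
Extreme fibre distance c = 2.069501 in; S = I/c = 6.199471 in³.

S_x ≈ 6.1995 in³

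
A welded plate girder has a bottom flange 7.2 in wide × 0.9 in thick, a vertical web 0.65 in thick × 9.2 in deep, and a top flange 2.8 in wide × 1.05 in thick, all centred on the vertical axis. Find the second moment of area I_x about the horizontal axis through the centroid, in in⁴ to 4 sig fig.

Split into non-overlapping primitives; take the origin at the lower-left of the bounding box.
Bottom plate: 7.2 × 0.9, A = 6.48 in², y = 0.45 in, Ī = 0.4374 in⁴.
Web plate: 0.65 × 9.2, A = 5.98 in², y = 5.5 in, Ī = 42.1789 in⁴.
Top plate: 2.8 × 1.05, A = 2.94 in², y = 10.625 in, Ī = 0.270113 in⁴.
Centroid: ȳ = ΣA·y / ΣA = 4.35347 in.
Transfer each piece to the horizontal axis through the centroid using Ī + A·d² with d = y − 4.35347:
  bottom plate: d = -3.90347 in → contributes +99.1739 in⁴
  web plate: d = 1.14653 in → contributes +50.0398 in⁴
  top plate: d = 6.27153 in → contributes +115.906 in⁴
Total I = 265.12 in⁴.

I_x ≈ 265.1 in⁴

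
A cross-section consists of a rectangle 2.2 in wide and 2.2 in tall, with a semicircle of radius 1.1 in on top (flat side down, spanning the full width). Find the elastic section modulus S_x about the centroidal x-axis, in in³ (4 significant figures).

S_x ≈ 3.107 in³

Treat the section as a set of non-overlapping primitives; coordinates are from the bounding-box lower-left.
Rectangular body: 2.2 × 2.2, A = 4.84 in², y = 1.1 in, Ī = 1.95213 in⁴.
Semicircular cap: semicircle r = 1.1, A = 1.90066 in², y = 2.66685 in, Ī = 0.160695 in⁴.
Centroid: ȳ = ΣA·y / ΣA = 1.54181 in.
Transfer each piece to the centroidal x-axis using Ī + A·d² with d = y − 1.54181:
  rectangular body: d = -0.441806 in → contributes +2.89686 in⁴
  semicircular cap: d = 1.12505 in → contributes +2.56643 in⁴
Total I = 5.4633 in⁴.
Extreme fibre distance c = 1.75819 in; S = I/c = 3.10733 in³.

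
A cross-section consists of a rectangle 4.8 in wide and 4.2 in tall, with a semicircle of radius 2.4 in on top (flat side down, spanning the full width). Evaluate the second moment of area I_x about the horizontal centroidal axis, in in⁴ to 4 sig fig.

Treat the section as a set of non-overlapping primitives; coordinates are from the bounding-box lower-left.
Rectangular body: 4.8 × 4.2, A = 20.16 in², y = 2.1 in, Ī = 29.6352 in⁴.
Semicircular cap: semicircle r = 2.4, A = 9.04779 in², y = 5.21859 in, Ī = 3.64147 in⁴.
Centroid: ȳ = ΣA·y / ΣA = 3.06606 in.
Transfer each piece to the horizontal centroidal axis using Ī + A·d² with d = y − 3.06606:
  rectangular body: d = -0.966056 in → contributes +48.4498 in⁴
  semicircular cap: d = 2.15254 in → contributes +45.5636 in⁴
Total I = 94.0134 in⁴.

I_x ≈ 94.01 in⁴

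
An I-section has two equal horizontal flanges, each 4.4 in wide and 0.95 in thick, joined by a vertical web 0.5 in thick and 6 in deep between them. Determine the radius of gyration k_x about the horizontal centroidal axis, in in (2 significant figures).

k_x ≈ 3.1 in

Split into non-overlapping primitives; take the origin at the lower-left of the bounding box.
Bottom flange: 4.4 × 0.95, A = 4.18 in², y = 0.475 in, Ī = 0.3144 in⁴.
Web: 0.5 × 6, A = 3 in², y = 3.95 in, Ī = 9 in⁴.
Top flange: 4.4 × 0.95, A = 4.18 in², y = 7.425 in, Ī = 0.3144 in⁴.
By symmetry the centroid is at mid-height, ȳ = 3.95 in.
Transfer each piece to the horizontal centroidal axis using Ī + A·d² with d = y − 3.95:
  bottom flange: d = -3.475 in → contributes +50.79 in⁴
  web: d = 0 in → contributes +9 in⁴
  top flange: d = 3.475 in → contributes +50.79 in⁴
Total I = 110.6 in⁴.
Radius of gyration: k = √(I/A) = √(110.6 / 11.36) = 3.12 in.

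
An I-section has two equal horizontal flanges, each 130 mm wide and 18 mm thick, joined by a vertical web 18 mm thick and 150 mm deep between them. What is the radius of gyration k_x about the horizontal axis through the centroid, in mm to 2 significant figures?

k_x ≈ 72 mm

Break the section into simple shapes (no overlaps), measuring from the bottom-left corner of the bounding box.
Bottom flange: 130 × 18, A = 2 340 mm², y = 9 mm, Ī = 63 180 mm⁴.
Web: 18 × 150, A = 2 700 mm², y = 93 mm, Ī = 5 062 500 mm⁴.
Top flange: 130 × 18, A = 2 340 mm², y = 177 mm, Ī = 63 180 mm⁴.
By symmetry the centroid is at mid-height, ȳ = 93 mm.
Transfer each piece to the horizontal axis through the centroid using Ī + A·d² with d = y − 93:
  bottom flange: d = -84 mm → contributes +16 574 220 mm⁴
  web: d = 0 mm → contributes +5 062 500 mm⁴
  top flange: d = 84 mm → contributes +16 574 220 mm⁴
Total I = 38 210 940 mm⁴.
Radius of gyration: k = √(I/A) = √(38 210 940 / 7 380) = 71.96 mm.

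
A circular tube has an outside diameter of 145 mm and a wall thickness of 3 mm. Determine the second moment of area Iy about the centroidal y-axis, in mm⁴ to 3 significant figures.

Iy ≈ 3.37 × 10⁶ mm⁴

Treat the section as a set of non-overlapping primitives; coordinates are from the bounding-box lower-left.
Outer circle: ⌀145, A = 16 513 mm², x = 72.5 mm, Ī = 21 699 109 mm⁴.
Bore (subtracted): ⌀139, A = 15 175 mm², x = 72.5 mm, Ī = 18 324 372 mm⁴.
By symmetry the centroid is at mid-width, x̄ = 72.5 mm.
All pieces are centred on the centroidal y-axis, so I = ΣĪ (holes subtracted) = 3 374 737 mm⁴.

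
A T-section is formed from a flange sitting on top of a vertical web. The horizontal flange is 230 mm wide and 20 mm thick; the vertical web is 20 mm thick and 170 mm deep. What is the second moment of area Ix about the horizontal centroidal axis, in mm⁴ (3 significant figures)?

Ix ≈ 2.60 × 10⁷ mm⁴

Break the section into simple shapes (no overlaps), measuring from the bottom-left corner of the bounding box.
Flange: 230 × 20, A = 4 600 mm², y = 180 mm, Ī = 153 333 mm⁴.
Web: 20 × 170, A = 3 400 mm², y = 85 mm, Ī = 8 188 333 mm⁴.
Centroid: ȳ = ΣA·y / ΣA = 139.63 mm.
Transfer each piece to the horizontal centroidal axis using Ī + A·d² with d = y − 139.63:
  flange: d = 40.375 mm → contributes +7 651 980 mm⁴
  web: d = -54.625 mm → contributes +18 333 561 mm⁴
Total I = 25 985 542 mm⁴.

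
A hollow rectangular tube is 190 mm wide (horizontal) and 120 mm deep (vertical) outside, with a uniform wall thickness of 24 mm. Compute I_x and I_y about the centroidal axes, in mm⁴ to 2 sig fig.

I_x ≈ 2.3 × 10⁷ mm⁴, I_y ≈ 5.1 × 10⁷ mm⁴

Decompose the section into non-overlapping parts with the origin at the bottom-left of its bounding rectangle.
Outer rectangle: 190 × 120, A = 22 800 mm², y = 60 mm, Ī = 27 360 000 mm⁴.
Inner void (subtracted): 142 × 72, A = 10 224 mm², y = 60 mm, Ī = 4 416 768 mm⁴.
By symmetry the centroid is at mid-height, ȳ = 60 mm.
All pieces are centred on the centroidal x-axis, so I = ΣĪ (holes subtracted) = 22 943 232 mm⁴.
Repeating about the centroidal y-axis gives I_y = 51 410 272 mm⁴.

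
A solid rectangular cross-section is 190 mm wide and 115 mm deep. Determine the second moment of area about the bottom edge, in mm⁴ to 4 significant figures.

I_base ≈ 9.632 × 10⁷ mm⁴

The section: 190 × 115, A = 21 850 mm², y = 57.5 mm, Ī = 24 080 521 mm⁴.
Transfer it to the base of the section using Ī + A·d² with d = y − 0:
  the section: d = 57.5 mm → contributes +96 322 083 mm⁴
Total I = 96 322 083 mm⁴.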